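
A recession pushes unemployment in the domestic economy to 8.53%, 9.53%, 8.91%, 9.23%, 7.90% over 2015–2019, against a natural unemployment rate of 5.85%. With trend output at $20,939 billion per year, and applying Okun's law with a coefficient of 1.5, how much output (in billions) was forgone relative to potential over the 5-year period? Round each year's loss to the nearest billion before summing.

$4,665 billion

Year 2015: gap = -1.5 × (8.53 - 5.85) = -4.02%, loss ≈ 20939 × 4.02/100 ≈ 842.
Year 2016: gap = -1.5 × (9.53 - 5.85) = -5.52%, loss ≈ 20939 × 5.52/100 ≈ 1156.
Year 2017: gap = -1.5 × (8.91 - 5.85) = -4.59%, loss ≈ 20939 × 4.59/100 ≈ 961.
Year 2018: gap = -1.5 × (9.23 - 5.85) = -5.07%, loss ≈ 20939 × 5.07/100 ≈ 1062.
Year 2019: gap = -1.5 × (7.9 - 5.85) = -3.075%, loss ≈ 20939 × 3.075/100 ≈ 644.
Total lost output = 842 + 1156 + 961 + 1062 + 644 = 4665 billion.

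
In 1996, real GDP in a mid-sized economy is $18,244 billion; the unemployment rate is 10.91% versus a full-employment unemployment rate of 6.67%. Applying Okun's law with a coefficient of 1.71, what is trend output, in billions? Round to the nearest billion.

$19,670 billion

Unemployment gap = 10.91 - 6.67 = 4.24 points, so output gap = -1.71 × 4.24 = -7.2504%.
Since Y = Y* × (1 + gap/100), Y* = 18244/0.927496 ≈ 19670 billion.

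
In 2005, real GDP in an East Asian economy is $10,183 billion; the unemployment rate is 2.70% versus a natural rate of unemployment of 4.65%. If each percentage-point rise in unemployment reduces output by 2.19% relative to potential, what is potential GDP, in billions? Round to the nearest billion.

$9,766 billion

Unemployment gap = 2.7 - 4.65 = -1.95 points, so output gap = -2.19 × (-1.95) = 4.2705%.
Since Y = Y* × (1 + gap/100), Y* = 10183/1.042705 ≈ 9766 billion.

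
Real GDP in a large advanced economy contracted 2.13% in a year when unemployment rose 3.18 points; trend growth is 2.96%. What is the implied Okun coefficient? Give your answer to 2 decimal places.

β ≈ 1.60

Growth form: g_Y = g_Y* - β × Δu, so β = (g_Y* - g_Y)/Δu.
β = (2.96 + 2.13)/3.18 = 5.09/3.18 = 1.60.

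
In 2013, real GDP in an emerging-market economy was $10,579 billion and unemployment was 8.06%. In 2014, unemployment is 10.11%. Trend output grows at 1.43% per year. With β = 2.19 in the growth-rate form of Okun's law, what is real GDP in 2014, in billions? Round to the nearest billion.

Δu = 10.11 - 8.06 = 2.05 points.
Okun's law (growth form): g_Y = g_Y* - β × Δu = 1.43 - 2.19 × (2.05) = 1.43 - 4.4895 = -3.0595%.
Real GDP in the next year = 10579 × (1 - 3.0595/100) = 10579 × 0.969405 ≈ 10255 billion.

$10,255 billion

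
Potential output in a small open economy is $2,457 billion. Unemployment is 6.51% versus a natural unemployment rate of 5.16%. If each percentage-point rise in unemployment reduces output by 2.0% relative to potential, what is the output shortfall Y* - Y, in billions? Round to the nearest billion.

$66 billion

Output gap = -2.0 × (6.51 - 5.16) = -2 × 1.35 = -2.7%.
Actual GDP ≈ 2457 × 0.973 ≈ 2391 billion, so the shortfall is 2457 - 2391 = 66 billion.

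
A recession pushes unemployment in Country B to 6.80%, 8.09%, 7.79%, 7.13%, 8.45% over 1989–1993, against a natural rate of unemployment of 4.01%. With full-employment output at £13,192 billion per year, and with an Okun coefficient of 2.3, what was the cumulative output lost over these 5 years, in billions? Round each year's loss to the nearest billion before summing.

£5,526 billion

Year 1989: gap = -2.3 × (6.8 - 4.01) = -6.417%, loss ≈ 13192 × 6.417/100 ≈ 847.
Year 1990: gap = -2.3 × (8.09 - 4.01) = -9.384%, loss ≈ 13192 × 9.384/100 ≈ 1238.
Year 1991: gap = -2.3 × (7.79 - 4.01) = -8.694%, loss ≈ 13192 × 8.694/100 ≈ 1147.
Year 1992: gap = -2.3 × (7.13 - 4.01) = -7.176%, loss ≈ 13192 × 7.176/100 ≈ 947.
Year 1993: gap = -2.3 × (8.45 - 4.01) = -10.212%, loss ≈ 13192 × 10.212/100 ≈ 1347.
Total lost output = 847 + 1238 + 1147 + 947 + 1347 = 5526 billion.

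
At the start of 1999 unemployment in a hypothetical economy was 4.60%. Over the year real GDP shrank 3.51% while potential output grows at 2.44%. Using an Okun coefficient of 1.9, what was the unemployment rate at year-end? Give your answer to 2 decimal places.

7.73%

Growth-rate Okun's law: g_Y = g_Y* - β × Δu, so Δu = (g_Y* - g_Y)/β.
Δu = (2.44 + 3.51)/1.9 = 5.95/1.9 = 3.13 percentage points.
Year-end unemployment = 4.6 + 3.13 = 7.73%.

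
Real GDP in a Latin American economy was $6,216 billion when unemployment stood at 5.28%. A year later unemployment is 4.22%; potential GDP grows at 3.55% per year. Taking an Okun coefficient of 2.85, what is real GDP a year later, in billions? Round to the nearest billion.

$6,624 billion

Δu = 4.22 - 5.28 = -1.06 points.
Okun's law (growth form): g_Y = g_Y* - β × Δu = 3.55 - 2.85 × (-1.06) = 3.55 + 3.021 = 6.571%.
Real GDP in the next year = 6216 × (1 + 6.571/100) = 6216 × 1.06571 ≈ 6624 billion.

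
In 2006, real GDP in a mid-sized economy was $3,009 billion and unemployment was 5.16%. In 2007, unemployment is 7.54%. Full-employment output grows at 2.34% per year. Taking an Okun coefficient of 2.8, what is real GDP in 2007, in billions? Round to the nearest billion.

$2,879 billion

Δu = 7.54 - 5.16 = 2.38 points.
Okun's law (growth form): g_Y = g_Y* - β × Δu = 2.34 - 2.8 × (2.38) = 2.34 - 6.664 = -4.324%.
Real GDP in the next year = 3009 × (1 - 4.324/100) = 3009 × 0.95676 ≈ 2879 billion.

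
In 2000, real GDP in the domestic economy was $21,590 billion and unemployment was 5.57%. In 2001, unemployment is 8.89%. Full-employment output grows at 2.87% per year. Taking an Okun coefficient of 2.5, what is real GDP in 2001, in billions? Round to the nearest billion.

Δu = 8.89 - 5.57 = 3.32 points.
Okun's law (growth form): g_Y = g_Y* - β × Δu = 2.87 - 2.5 × (3.32) = 2.87 - 8.3 = -5.43%.
Real GDP in the next year = 21590 × (1 - 5.43/100) = 21590 × 0.9457 ≈ 20418 billion.

$20,418 billion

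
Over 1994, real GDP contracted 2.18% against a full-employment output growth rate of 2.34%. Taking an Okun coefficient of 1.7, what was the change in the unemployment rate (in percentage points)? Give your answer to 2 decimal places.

2.66 percentage points

Growth-rate Okun's law: g_Y = g_Y* - β × Δu, so Δu = (g_Y* - g_Y)/β.
Δu = (2.34 + 2.18)/1.7 = 4.52/1.7 = 2.66 percentage points.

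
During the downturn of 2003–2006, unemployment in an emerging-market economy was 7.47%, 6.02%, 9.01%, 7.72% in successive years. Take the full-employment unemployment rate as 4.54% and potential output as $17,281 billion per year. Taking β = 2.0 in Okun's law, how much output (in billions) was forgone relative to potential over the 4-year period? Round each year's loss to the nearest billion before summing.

$4,169 billion

Year 2003: gap = -2.0 × (7.47 - 4.54) = -5.86%, loss ≈ 17281 × 5.86/100 ≈ 1013.
Year 2004: gap = -2.0 × (6.02 - 4.54) = -2.96%, loss ≈ 17281 × 2.96/100 ≈ 512.
Year 2005: gap = -2.0 × (9.01 - 4.54) = -8.94%, loss ≈ 17281 × 8.94/100 ≈ 1545.
Year 2006: gap = -2.0 × (7.72 - 4.54) = -6.36%, loss ≈ 17281 × 6.36/100 ≈ 1099.
Total lost output = 1013 + 512 + 1545 + 1099 = 4169 billion.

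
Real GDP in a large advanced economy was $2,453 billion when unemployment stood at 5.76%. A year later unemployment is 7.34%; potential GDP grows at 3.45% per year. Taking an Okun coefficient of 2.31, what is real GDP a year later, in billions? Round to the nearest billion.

$2,448 billion

Δu = 7.34 - 5.76 = 1.58 points.
Okun's law (growth form): g_Y = g_Y* - β × Δu = 3.45 - 2.31 × (1.58) = 3.45 - 3.6498 = -0.1998%.
Real GDP in the next year = 2453 × (1 - 0.1998/100) = 2453 × 0.998002 ≈ 2448 billion.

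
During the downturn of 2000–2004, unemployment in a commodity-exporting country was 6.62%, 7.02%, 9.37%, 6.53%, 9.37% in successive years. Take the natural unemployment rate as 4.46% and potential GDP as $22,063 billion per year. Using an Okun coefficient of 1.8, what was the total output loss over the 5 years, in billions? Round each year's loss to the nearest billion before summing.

Year 2000: gap = -1.8 × (6.62 - 4.46) = -3.888%, loss ≈ 22063 × 3.888/100 ≈ 858.
Year 2001: gap = -1.8 × (7.02 - 4.46) = -4.608%, loss ≈ 22063 × 4.608/100 ≈ 1017.
Year 2002: gap = -1.8 × (9.37 - 4.46) = -8.838%, loss ≈ 22063 × 8.838/100 ≈ 1950.
Year 2003: gap = -1.8 × (6.53 - 4.46) = -3.726%, loss ≈ 22063 × 3.726/100 ≈ 822.
Year 2004: gap = -1.8 × (9.37 - 4.46) = -8.838%, loss ≈ 22063 × 8.838/100 ≈ 1950.
Total lost output = 858 + 1017 + 1950 + 822 + 1950 = 6597 billion.

$6,597 billion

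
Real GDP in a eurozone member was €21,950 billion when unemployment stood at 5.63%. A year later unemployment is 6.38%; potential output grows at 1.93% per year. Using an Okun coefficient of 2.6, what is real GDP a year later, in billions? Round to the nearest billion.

€21,946 billion

Δu = 6.38 - 5.63 = 0.75 points.
Okun's law (growth form): g_Y = g_Y* - β × Δu = 1.93 - 2.6 × (0.75) = 1.93 - 1.95 = -0.02%.
Real GDP in the next year = 21950 × (1 - 0.02/100) = 21950 × 0.9998 ≈ 21946 billion.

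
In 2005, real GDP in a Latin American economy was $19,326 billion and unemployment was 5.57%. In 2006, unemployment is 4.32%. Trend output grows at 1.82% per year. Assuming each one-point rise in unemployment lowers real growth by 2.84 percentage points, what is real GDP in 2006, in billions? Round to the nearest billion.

Δu = 4.32 - 5.57 = -1.25 points.
Okun's law (growth form): g_Y = g_Y* - β × Δu = 1.82 - 2.84 × (-1.25) = 1.82 + 3.55 = 5.37%.
Real GDP in the next year = 19326 × (1 + 5.37/100) = 19326 × 1.0537 ≈ 20364 billion.

$20,364 billion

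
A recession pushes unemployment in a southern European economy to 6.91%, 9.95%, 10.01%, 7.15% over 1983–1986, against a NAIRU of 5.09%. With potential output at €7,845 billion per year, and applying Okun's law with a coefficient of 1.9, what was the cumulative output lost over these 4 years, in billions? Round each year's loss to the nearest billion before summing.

Year 1983: gap = -1.9 × (6.91 - 5.09) = -3.458%, loss ≈ 7845 × 3.458/100 ≈ 271.
Year 1984: gap = -1.9 × (9.95 - 5.09) = -9.234%, loss ≈ 7845 × 9.234/100 ≈ 724.
Year 1985: gap = -1.9 × (10.01 - 5.09) = -9.348%, loss ≈ 7845 × 9.348/100 ≈ 733.
Year 1986: gap = -1.9 × (7.15 - 5.09) = -3.914%, loss ≈ 7845 × 3.914/100 ≈ 307.
Total lost output = 271 + 724 + 733 + 307 = 2035 billion.

€2,035 billion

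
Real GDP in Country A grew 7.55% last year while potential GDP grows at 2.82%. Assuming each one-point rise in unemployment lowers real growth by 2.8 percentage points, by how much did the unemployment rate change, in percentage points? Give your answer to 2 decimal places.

-1.69 percentage points

Growth-rate Okun's law: g_Y = g_Y* - β × Δu, so Δu = (g_Y* - g_Y)/β.
Δu = (2.82 - 7.55)/2.8 = -4.73/2.8 = -1.69 percentage points.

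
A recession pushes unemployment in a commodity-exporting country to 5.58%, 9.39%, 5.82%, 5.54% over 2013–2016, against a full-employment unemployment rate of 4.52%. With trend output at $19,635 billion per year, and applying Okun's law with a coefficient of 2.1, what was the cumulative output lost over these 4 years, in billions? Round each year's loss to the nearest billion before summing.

Year 2013: gap = -2.1 × (5.58 - 4.52) = -2.226%, loss ≈ 19635 × 2.226/100 ≈ 437.
Year 2014: gap = -2.1 × (9.39 - 4.52) = -10.227%, loss ≈ 19635 × 10.227/100 ≈ 2008.
Year 2015: gap = -2.1 × (5.82 - 4.52) = -2.73%, loss ≈ 19635 × 2.73/100 ≈ 536.
Year 2016: gap = -2.1 × (5.54 - 4.52) = -2.142%, loss ≈ 19635 × 2.142/100 ≈ 421.
Total lost output = 437 + 2008 + 536 + 421 = 3402 billion.

$3,402 billion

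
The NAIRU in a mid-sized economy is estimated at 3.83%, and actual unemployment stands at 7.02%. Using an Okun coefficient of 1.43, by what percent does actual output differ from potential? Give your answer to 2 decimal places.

-4.56%

The unemployment gap is 7.02 - 3.83 = 3.19 percentage points.
Okun's law gives an output gap of -1.43 × 3.19 = -4.5617%, i.e. 4.56% below potential.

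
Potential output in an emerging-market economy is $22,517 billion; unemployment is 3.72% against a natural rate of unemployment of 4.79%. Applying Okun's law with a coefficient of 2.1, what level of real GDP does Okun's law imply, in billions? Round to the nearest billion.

$23,023 billion

Unemployment gap = 3.72 - 4.79 = -1.07 points, so the output gap is -2.1 × (-1.07) = 2.247%.
Actual GDP = 22517 × (1 + 2.247/100) = 22517 × 1.02247 ≈ 23023 billion.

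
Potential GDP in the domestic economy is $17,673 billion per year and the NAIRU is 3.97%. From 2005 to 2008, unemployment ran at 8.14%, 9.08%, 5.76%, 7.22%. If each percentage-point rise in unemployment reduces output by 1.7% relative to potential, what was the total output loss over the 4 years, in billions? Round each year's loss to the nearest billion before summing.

Year 2005: gap = -1.7 × (8.14 - 3.97) = -7.089%, loss ≈ 17673 × 7.089/100 ≈ 1253.
Year 2006: gap = -1.7 × (9.08 - 3.97) = -8.687%, loss ≈ 17673 × 8.687/100 ≈ 1535.
Year 2007: gap = -1.7 × (5.76 - 3.97) = -3.043%, loss ≈ 17673 × 3.043/100 ≈ 538.
Year 2008: gap = -1.7 × (7.22 - 3.97) = -5.525%, loss ≈ 17673 × 5.525/100 ≈ 976.
Total lost output = 1253 + 1535 + 538 + 976 = 4302 billion.

$4,302 billion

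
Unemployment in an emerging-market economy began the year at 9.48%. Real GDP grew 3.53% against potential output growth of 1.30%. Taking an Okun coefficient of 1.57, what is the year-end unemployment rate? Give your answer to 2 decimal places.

Growth-rate Okun's law: g_Y = g_Y* - β × Δu, so Δu = (g_Y* - g_Y)/β.
Δu = (1.3 - 3.53)/1.57 = -2.23/1.57 = -1.42 percentage points.
Year-end unemployment = 9.48 - 1.42 = 8.06%.

8.06%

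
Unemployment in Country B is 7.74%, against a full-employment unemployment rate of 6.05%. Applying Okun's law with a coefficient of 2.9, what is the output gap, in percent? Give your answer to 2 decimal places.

The unemployment gap is 7.74 - 6.05 = 1.69 percentage points.
Okun's law gives an output gap of -2.9 × 1.69 = -4.901%, i.e. 4.90% below potential.

-4.90%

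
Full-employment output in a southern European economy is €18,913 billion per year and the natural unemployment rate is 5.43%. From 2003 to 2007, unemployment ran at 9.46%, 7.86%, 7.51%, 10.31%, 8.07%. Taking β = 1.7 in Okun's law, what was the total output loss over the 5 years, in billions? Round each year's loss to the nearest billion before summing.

€5,164 billion

Year 2003: gap = -1.7 × (9.46 - 5.43) = -6.851%, loss ≈ 18913 × 6.851/100 ≈ 1296.
Year 2004: gap = -1.7 × (7.86 - 5.43) = -4.131%, loss ≈ 18913 × 4.131/100 ≈ 781.
Year 2005: gap = -1.7 × (7.51 - 5.43) = -3.536%, loss ≈ 18913 × 3.536/100 ≈ 669.
Year 2006: gap = -1.7 × (10.31 - 5.43) = -8.296%, loss ≈ 18913 × 8.296/100 ≈ 1569.
Year 2007: gap = -1.7 × (8.07 - 5.43) = -4.488%, loss ≈ 18913 × 4.488/100 ≈ 849.
Total lost output = 1296 + 781 + 669 + 1569 + 849 = 5164 billion.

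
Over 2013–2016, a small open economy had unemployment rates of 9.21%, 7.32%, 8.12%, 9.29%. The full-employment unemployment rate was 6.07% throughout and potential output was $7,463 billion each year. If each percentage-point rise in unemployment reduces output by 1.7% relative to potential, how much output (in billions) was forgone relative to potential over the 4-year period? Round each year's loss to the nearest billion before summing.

$1,226 billion

Year 2013: gap = -1.7 × (9.21 - 6.07) = -5.338%, loss ≈ 7463 × 5.338/100 ≈ 398.
Year 2014: gap = -1.7 × (7.32 - 6.07) = -2.125%, loss ≈ 7463 × 2.125/100 ≈ 159.
Year 2015: gap = -1.7 × (8.12 - 6.07) = -3.485%, loss ≈ 7463 × 3.485/100 ≈ 260.
Year 2016: gap = -1.7 × (9.29 - 6.07) = -5.474%, loss ≈ 7463 × 5.474/100 ≈ 409.
Total lost output = 398 + 159 + 260 + 409 = 1226 billion.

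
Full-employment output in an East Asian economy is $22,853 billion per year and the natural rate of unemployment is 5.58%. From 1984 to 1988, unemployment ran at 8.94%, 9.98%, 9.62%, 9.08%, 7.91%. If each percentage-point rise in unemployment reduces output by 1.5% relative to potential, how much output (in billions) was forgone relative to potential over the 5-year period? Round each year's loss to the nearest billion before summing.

Year 1984: gap = -1.5 × (8.94 - 5.58) = -5.04%, loss ≈ 22853 × 5.04/100 ≈ 1152.
Year 1985: gap = -1.5 × (9.98 - 5.58) = -6.6%, loss ≈ 22853 × 6.6/100 ≈ 1508.
Year 1986: gap = -1.5 × (9.62 - 5.58) = -6.06%, loss ≈ 22853 × 6.06/100 ≈ 1385.
Year 1987: gap = -1.5 × (9.08 - 5.58) = -5.25%, loss ≈ 22853 × 5.25/100 ≈ 1200.
Year 1988: gap = -1.5 × (7.91 - 5.58) = -3.495%, loss ≈ 22853 × 3.495/100 ≈ 799.
Total lost output = 1152 + 1508 + 1385 + 1200 + 799 = 6044 billion.

$6,044 billion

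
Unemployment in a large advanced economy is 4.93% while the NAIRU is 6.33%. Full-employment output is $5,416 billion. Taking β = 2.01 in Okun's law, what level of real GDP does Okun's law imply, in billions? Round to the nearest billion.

$5,568 billion

Unemployment gap = 4.93 - 6.33 = -1.4 points, so the output gap is -2.01 × (-1.4) = 2.814%.
Actual GDP = 5416 × (1 + 2.814/100) = 5416 × 1.02814 ≈ 5568 billion.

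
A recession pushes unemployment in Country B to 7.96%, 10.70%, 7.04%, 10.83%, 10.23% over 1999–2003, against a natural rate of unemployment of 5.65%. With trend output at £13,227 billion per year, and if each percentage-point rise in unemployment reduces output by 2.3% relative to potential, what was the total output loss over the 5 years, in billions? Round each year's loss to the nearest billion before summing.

£5,631 billion

Year 1999: gap = -2.3 × (7.96 - 5.65) = -5.313%, loss ≈ 13227 × 5.313/100 ≈ 703.
Year 2000: gap = -2.3 × (10.7 - 5.65) = -11.615%, loss ≈ 13227 × 11.615/100 ≈ 1536.
Year 2001: gap = -2.3 × (7.04 - 5.65) = -3.197%, loss ≈ 13227 × 3.197/100 ≈ 423.
Year 2002: gap = -2.3 × (10.83 - 5.65) = -11.914%, loss ≈ 13227 × 11.914/100 ≈ 1576.
Year 2003: gap = -2.3 × (10.23 - 5.65) = -10.534%, loss ≈ 13227 × 10.534/100 ≈ 1393.
Total lost output = 703 + 1536 + 423 + 1576 + 1393 = 5631 billion.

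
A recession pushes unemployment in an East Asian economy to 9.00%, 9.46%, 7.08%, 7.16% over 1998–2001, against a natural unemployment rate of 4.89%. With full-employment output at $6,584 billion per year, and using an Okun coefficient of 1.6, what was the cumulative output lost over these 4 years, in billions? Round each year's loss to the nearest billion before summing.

Year 1998: gap = -1.6 × (9 - 4.89) = -6.576%, loss ≈ 6584 × 6.576/100 ≈ 433.
Year 1999: gap = -1.6 × (9.46 - 4.89) = -7.312%, loss ≈ 6584 × 7.312/100 ≈ 481.
Year 2000: gap = -1.6 × (7.08 - 4.89) = -3.504%, loss ≈ 6584 × 3.504/100 ≈ 231.
Year 2001: gap = -1.6 × (7.16 - 4.89) = -3.632%, loss ≈ 6584 × 3.632/100 ≈ 239.
Total lost output = 433 + 481 + 231 + 239 = 1384 billion.

$1,384 billion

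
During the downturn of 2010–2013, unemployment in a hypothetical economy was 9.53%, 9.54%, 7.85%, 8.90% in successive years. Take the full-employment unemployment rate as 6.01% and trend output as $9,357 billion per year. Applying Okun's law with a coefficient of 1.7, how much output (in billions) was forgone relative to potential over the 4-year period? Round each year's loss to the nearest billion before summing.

Year 2010: gap = -1.7 × (9.53 - 6.01) = -5.984%, loss ≈ 9357 × 5.984/100 ≈ 560.
Year 2011: gap = -1.7 × (9.54 - 6.01) = -6.001%, loss ≈ 9357 × 6.001/100 ≈ 562.
Year 2012: gap = -1.7 × (7.85 - 6.01) = -3.128%, loss ≈ 9357 × 3.128/100 ≈ 293.
Year 2013: gap = -1.7 × (8.9 - 6.01) = -4.913%, loss ≈ 9357 × 4.913/100 ≈ 460.
Total lost output = 560 + 562 + 293 + 460 = 1875 billion.

$1,875 billion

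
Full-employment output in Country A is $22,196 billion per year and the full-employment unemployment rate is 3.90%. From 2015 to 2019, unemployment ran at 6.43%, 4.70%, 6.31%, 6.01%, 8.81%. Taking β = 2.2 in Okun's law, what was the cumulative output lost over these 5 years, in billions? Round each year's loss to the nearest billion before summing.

Year 2015: gap = -2.2 × (6.43 - 3.9) = -5.566%, loss ≈ 22196 × 5.566/100 ≈ 1235.
Year 2016: gap = -2.2 × (4.7 - 3.9) = -1.76%, loss ≈ 22196 × 1.76/100 ≈ 391.
Year 2017: gap = -2.2 × (6.31 - 3.9) = -5.302%, loss ≈ 22196 × 5.302/100 ≈ 1177.
Year 2018: gap = -2.2 × (6.01 - 3.9) = -4.642%, loss ≈ 22196 × 4.642/100 ≈ 1030.
Year 2019: gap = -2.2 × (8.81 - 3.9) = -10.802%, loss ≈ 22196 × 10.802/100 ≈ 2398.
Total lost output = 1235 + 391 + 1177 + 1030 + 2398 = 6231 billion.

$6,231 billion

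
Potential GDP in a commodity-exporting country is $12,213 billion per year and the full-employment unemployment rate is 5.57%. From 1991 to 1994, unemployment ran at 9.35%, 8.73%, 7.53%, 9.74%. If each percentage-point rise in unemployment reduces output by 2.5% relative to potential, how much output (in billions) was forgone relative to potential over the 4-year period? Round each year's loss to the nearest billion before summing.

Year 1991: gap = -2.5 × (9.35 - 5.57) = -9.45%, loss ≈ 12213 × 9.45/100 ≈ 1154.
Year 1992: gap = -2.5 × (8.73 - 5.57) = -7.9%, loss ≈ 12213 × 7.9/100 ≈ 965.
Year 1993: gap = -2.5 × (7.53 - 5.57) = -4.9%, loss ≈ 12213 × 4.9/100 ≈ 598.
Year 1994: gap = -2.5 × (9.74 - 5.57) = -10.425%, loss ≈ 12213 × 10.425/100 ≈ 1273.
Total lost output = 1154 + 965 + 598 + 1273 = 3990 billion.

$3,990 billion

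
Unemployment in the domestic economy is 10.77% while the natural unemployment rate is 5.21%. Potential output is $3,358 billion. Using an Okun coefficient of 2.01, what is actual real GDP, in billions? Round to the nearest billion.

Unemployment gap = 10.77 - 5.21 = 5.56 points, so the output gap is -2.01 × 5.56 = -11.1756%.
Actual GDP = 3358 × (1 - 11.1756/100) = 3358 × 0.888244 ≈ 2983 billion.

$2,983 billion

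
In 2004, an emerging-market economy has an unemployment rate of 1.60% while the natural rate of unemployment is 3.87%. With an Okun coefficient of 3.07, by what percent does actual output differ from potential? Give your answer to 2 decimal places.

The unemployment gap is 1.6 - 3.87 = -2.27 percentage points.
Okun's law gives an output gap of -3.07 × (-2.27) = 6.9689%, i.e. 6.97% above potential.

6.97%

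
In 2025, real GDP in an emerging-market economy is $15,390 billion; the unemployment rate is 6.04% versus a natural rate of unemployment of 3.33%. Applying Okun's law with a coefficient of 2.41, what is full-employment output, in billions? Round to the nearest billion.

$16,465 billion

Unemployment gap = 6.04 - 3.33 = 2.71 points, so output gap = -2.41 × 2.71 = -6.5311%.
Since Y = Y* × (1 + gap/100), Y* = 15390/0.934689 ≈ 16465 billion.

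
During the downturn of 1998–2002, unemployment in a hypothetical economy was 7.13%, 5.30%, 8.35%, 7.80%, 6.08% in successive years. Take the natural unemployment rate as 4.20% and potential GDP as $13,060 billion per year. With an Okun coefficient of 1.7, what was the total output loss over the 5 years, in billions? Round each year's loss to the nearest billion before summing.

$3,032 billion

Year 1998: gap = -1.7 × (7.13 - 4.2) = -4.981%, loss ≈ 13060 × 4.981/100 ≈ 651.
Year 1999: gap = -1.7 × (5.3 - 4.2) = -1.87%, loss ≈ 13060 × 1.87/100 ≈ 244.
Year 2000: gap = -1.7 × (8.35 - 4.2) = -7.055%, loss ≈ 13060 × 7.055/100 ≈ 921.
Year 2001: gap = -1.7 × (7.8 - 4.2) = -6.12%, loss ≈ 13060 × 6.12/100 ≈ 799.
Year 2002: gap = -1.7 × (6.08 - 4.2) = -3.196%, loss ≈ 13060 × 3.196/100 ≈ 417.
Total lost output = 651 + 244 + 921 + 799 + 417 = 3032 billion.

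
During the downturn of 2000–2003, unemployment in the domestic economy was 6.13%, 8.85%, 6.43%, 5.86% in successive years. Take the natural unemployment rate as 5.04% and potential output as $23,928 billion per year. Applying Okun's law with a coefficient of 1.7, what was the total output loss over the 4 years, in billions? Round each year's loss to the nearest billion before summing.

Year 2000: gap = -1.7 × (6.13 - 5.04) = -1.853%, loss ≈ 23928 × 1.853/100 ≈ 443.
Year 2001: gap = -1.7 × (8.85 - 5.04) = -6.477%, loss ≈ 23928 × 6.477/100 ≈ 1550.
Year 2002: gap = -1.7 × (6.43 - 5.04) = -2.363%, loss ≈ 23928 × 2.363/100 ≈ 565.
Year 2003: gap = -1.7 × (5.86 - 5.04) = -1.394%, loss ≈ 23928 × 1.394/100 ≈ 334.
Total lost output = 443 + 1550 + 565 + 334 = 2892 billion.

$2,892 billion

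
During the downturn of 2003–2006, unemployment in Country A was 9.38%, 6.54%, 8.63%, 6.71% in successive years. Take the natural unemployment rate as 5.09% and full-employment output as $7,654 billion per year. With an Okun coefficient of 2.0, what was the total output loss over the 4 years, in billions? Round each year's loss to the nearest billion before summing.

Year 2003: gap = -2.0 × (9.38 - 5.09) = -8.58%, loss ≈ 7654 × 8.58/100 ≈ 657.
Year 2004: gap = -2.0 × (6.54 - 5.09) = -2.9%, loss ≈ 7654 × 2.9/100 ≈ 222.
Year 2005: gap = -2.0 × (8.63 - 5.09) = -7.08%, loss ≈ 7654 × 7.08/100 ≈ 542.
Year 2006: gap = -2.0 × (6.71 - 5.09) = -3.24%, loss ≈ 7654 × 3.24/100 ≈ 248.
Total lost output = 657 + 222 + 542 + 248 = 1669 billion.

$1,669 billion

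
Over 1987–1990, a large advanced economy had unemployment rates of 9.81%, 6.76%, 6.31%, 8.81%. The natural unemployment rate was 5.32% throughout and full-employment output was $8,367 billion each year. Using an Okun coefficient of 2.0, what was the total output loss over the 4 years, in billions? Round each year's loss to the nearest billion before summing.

Year 1987: gap = -2.0 × (9.81 - 5.32) = -8.98%, loss ≈ 8367 × 8.98/100 ≈ 751.
Year 1988: gap = -2.0 × (6.76 - 5.32) = -2.88%, loss ≈ 8367 × 2.88/100 ≈ 241.
Year 1989: gap = -2.0 × (6.31 - 5.32) = -1.98%, loss ≈ 8367 × 1.98/100 ≈ 166.
Year 1990: gap = -2.0 × (8.81 - 5.32) = -6.98%, loss ≈ 8367 × 6.98/100 ≈ 584.
Total lost output = 751 + 241 + 166 + 584 = 1742 billion.

$1,742 billion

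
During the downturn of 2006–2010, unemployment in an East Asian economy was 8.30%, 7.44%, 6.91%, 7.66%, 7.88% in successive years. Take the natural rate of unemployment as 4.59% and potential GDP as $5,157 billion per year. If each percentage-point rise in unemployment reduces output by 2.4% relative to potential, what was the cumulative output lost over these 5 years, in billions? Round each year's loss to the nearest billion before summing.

$1,886 billion

Year 2006: gap = -2.4 × (8.3 - 4.59) = -8.904%, loss ≈ 5157 × 8.904/100 ≈ 459.
Year 2007: gap = -2.4 × (7.44 - 4.59) = -6.84%, loss ≈ 5157 × 6.84/100 ≈ 353.
Year 2008: gap = -2.4 × (6.91 - 4.59) = -5.568%, loss ≈ 5157 × 5.568/100 ≈ 287.
Year 2009: gap = -2.4 × (7.66 - 4.59) = -7.368%, loss ≈ 5157 × 7.368/100 ≈ 380.
Year 2010: gap = -2.4 × (7.88 - 4.59) = -7.896%, loss ≈ 5157 × 7.896/100 ≈ 407.
Total lost output = 459 + 353 + 287 + 380 + 407 = 1886 billion.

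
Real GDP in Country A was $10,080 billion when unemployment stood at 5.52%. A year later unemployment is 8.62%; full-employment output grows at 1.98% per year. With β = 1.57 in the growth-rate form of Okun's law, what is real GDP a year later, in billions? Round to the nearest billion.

$9,789 billion

Δu = 8.62 - 5.52 = 3.1 points.
Okun's law (growth form): g_Y = g_Y* - β × Δu = 1.98 - 1.57 × (3.10) = 1.98 - 4.867 = -2.887%.
Real GDP in the next year = 10080 × (1 - 2.887/100) = 10080 × 0.97113 ≈ 9789 billion.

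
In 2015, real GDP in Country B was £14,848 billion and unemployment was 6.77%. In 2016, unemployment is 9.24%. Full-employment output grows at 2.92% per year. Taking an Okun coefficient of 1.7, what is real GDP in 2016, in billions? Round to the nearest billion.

£14,658 billion

Δu = 9.24 - 6.77 = 2.47 points.
Okun's law (growth form): g_Y = g_Y* - β × Δu = 2.92 - 1.7 × (2.47) = 2.92 - 4.199 = -1.279%.
Real GDP in the next year = 14848 × (1 - 1.279/100) = 14848 × 0.98721 ≈ 14658 billion.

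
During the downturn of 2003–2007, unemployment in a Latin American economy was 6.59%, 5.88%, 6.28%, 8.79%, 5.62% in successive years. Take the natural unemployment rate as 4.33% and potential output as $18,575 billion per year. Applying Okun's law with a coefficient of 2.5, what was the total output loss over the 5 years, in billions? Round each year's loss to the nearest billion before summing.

$5,345 billion

Year 2003: gap = -2.5 × (6.59 - 4.33) = -5.65%, loss ≈ 18575 × 5.65/100 ≈ 1049.
Year 2004: gap = -2.5 × (5.88 - 4.33) = -3.875%, loss ≈ 18575 × 3.875/100 ≈ 720.
Year 2005: gap = -2.5 × (6.28 - 4.33) = -4.875%, loss ≈ 18575 × 4.875/100 ≈ 906.
Year 2006: gap = -2.5 × (8.79 - 4.33) = -11.15%, loss ≈ 18575 × 11.15/100 ≈ 2071.
Year 2007: gap = -2.5 × (5.62 - 4.33) = -3.225%, loss ≈ 18575 × 3.225/100 ≈ 599.
Total lost output = 1049 + 720 + 906 + 2071 + 599 = 5345 billion.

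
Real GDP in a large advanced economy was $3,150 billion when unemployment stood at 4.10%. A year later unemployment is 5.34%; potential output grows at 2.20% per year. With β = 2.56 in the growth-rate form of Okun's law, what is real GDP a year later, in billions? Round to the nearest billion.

$3,119 billion

Δu = 5.34 - 4.1 = 1.24 points.
Okun's law (growth form): g_Y = g_Y* - β × Δu = 2.20 - 2.56 × (1.24) = 2.2 - 3.1744 = -0.9744%.
Real GDP in the next year = 3150 × (1 - 0.9744/100) = 3150 × 0.990256 ≈ 3119 billion.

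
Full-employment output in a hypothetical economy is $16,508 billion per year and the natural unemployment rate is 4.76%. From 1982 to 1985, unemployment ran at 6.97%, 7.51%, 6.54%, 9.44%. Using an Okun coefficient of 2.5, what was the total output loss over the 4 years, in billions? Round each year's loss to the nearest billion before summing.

$4,713 billion

Year 1982: gap = -2.5 × (6.97 - 4.76) = -5.525%, loss ≈ 16508 × 5.525/100 ≈ 912.
Year 1983: gap = -2.5 × (7.51 - 4.76) = -6.875%, loss ≈ 16508 × 6.875/100 ≈ 1135.
Year 1984: gap = -2.5 × (6.54 - 4.76) = -4.45%, loss ≈ 16508 × 4.45/100 ≈ 735.
Year 1985: gap = -2.5 × (9.44 - 4.76) = -11.7%, loss ≈ 16508 × 11.7/100 ≈ 1931.
Total lost output = 912 + 1135 + 735 + 1931 = 4713 billion.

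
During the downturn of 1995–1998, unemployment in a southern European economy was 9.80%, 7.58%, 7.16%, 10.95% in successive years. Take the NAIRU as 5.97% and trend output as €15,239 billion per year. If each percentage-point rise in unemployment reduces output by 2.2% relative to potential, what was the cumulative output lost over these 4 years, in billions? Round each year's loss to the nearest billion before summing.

€3,893 billion

Year 1995: gap = -2.2 × (9.8 - 5.97) = -8.426%, loss ≈ 15239 × 8.426/100 ≈ 1284.
Year 1996: gap = -2.2 × (7.58 - 5.97) = -3.542%, loss ≈ 15239 × 3.542/100 ≈ 540.
Year 1997: gap = -2.2 × (7.16 - 5.97) = -2.618%, loss ≈ 15239 × 2.618/100 ≈ 399.
Year 1998: gap = -2.2 × (10.95 - 5.97) = -10.956%, loss ≈ 15239 × 10.956/100 ≈ 1670.
Total lost output = 1284 + 540 + 399 + 1670 = 3893 billion.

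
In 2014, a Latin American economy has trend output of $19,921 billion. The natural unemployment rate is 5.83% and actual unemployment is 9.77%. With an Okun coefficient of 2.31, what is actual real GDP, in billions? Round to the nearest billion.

$18,108 billion

Unemployment gap = 9.77 - 5.83 = 3.94 points, so the output gap is -2.31 × 3.94 = -9.1014%.
Actual GDP = 19921 × (1 - 9.1014/100) = 19921 × 0.908986 ≈ 18108 billion.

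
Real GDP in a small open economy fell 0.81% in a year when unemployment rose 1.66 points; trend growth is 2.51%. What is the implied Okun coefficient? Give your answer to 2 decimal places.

β ≈ 2.00

Growth form: g_Y = g_Y* - β × Δu, so β = (g_Y* - g_Y)/Δu.
β = (2.51 + 0.81)/1.66 = 3.32/1.66 = 2.00.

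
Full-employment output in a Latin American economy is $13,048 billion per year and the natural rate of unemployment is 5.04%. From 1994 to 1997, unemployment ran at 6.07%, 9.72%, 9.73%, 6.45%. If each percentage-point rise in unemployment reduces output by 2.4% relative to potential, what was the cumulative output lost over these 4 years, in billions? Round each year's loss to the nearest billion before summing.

$3,700 billion

Year 1994: gap = -2.4 × (6.07 - 5.04) = -2.472%, loss ≈ 13048 × 2.472/100 ≈ 323.
Year 1995: gap = -2.4 × (9.72 - 5.04) = -11.232%, loss ≈ 13048 × 11.232/100 ≈ 1466.
Year 1996: gap = -2.4 × (9.73 - 5.04) = -11.256%, loss ≈ 13048 × 11.256/100 ≈ 1469.
Year 1997: gap = -2.4 × (6.45 - 5.04) = -3.384%, loss ≈ 13048 × 3.384/100 ≈ 442.
Total lost output = 323 + 1466 + 1469 + 442 = 3700 billion.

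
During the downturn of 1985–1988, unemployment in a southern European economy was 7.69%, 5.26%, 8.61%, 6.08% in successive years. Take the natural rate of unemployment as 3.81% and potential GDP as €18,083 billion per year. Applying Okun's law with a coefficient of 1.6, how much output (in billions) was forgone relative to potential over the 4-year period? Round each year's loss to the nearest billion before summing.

Year 1985: gap = -1.6 × (7.69 - 3.81) = -6.208%, loss ≈ 18083 × 6.208/100 ≈ 1123.
Year 1986: gap = -1.6 × (5.26 - 3.81) = -2.32%, loss ≈ 18083 × 2.32/100 ≈ 420.
Year 1987: gap = -1.6 × (8.61 - 3.81) = -7.68%, loss ≈ 18083 × 7.68/100 ≈ 1389.
Year 1988: gap = -1.6 × (6.08 - 3.81) = -3.632%, loss ≈ 18083 × 3.632/100 ≈ 657.
Total lost output = 1123 + 420 + 1389 + 657 = 3589 billion.

€3,589 billion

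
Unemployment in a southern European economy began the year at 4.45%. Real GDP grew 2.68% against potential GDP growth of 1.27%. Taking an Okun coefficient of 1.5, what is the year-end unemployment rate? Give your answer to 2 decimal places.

3.51%

Growth-rate Okun's law: g_Y = g_Y* - β × Δu, so Δu = (g_Y* - g_Y)/β.
Δu = (1.27 - 2.68)/1.5 = -1.41/1.5 = -0.94 percentage points.
Year-end unemployment = 4.45 - 0.94 = 3.51%.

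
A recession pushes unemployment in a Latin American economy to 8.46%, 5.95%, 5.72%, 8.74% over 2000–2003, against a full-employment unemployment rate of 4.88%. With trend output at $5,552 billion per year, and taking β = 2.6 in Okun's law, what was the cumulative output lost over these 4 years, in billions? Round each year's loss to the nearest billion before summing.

$1,349 billion

Year 2000: gap = -2.6 × (8.46 - 4.88) = -9.308%, loss ≈ 5552 × 9.308/100 ≈ 517.
Year 2001: gap = -2.6 × (5.95 - 4.88) = -2.782%, loss ≈ 5552 × 2.782/100 ≈ 154.
Year 2002: gap = -2.6 × (5.72 - 4.88) = -2.184%, loss ≈ 5552 × 2.184/100 ≈ 121.
Year 2003: gap = -2.6 × (8.74 - 4.88) = -10.036%, loss ≈ 5552 × 10.036/100 ≈ 557.
Total lost output = 517 + 154 + 121 + 557 = 1349 billion.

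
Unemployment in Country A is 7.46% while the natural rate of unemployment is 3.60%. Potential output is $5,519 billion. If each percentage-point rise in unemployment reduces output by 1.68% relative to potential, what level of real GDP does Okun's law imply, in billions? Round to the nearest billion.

$5,161 billion

Unemployment gap = 7.46 - 3.6 = 3.86 points, so the output gap is -1.68 × 3.86 = -6.4848%.
Actual GDP = 5519 × (1 - 6.4848/100) = 5519 × 0.935152 ≈ 5161 billion.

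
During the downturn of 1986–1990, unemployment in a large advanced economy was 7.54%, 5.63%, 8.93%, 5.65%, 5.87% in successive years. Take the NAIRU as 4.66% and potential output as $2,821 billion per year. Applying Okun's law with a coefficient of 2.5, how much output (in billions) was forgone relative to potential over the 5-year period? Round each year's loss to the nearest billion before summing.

Year 1986: gap = -2.5 × (7.54 - 4.66) = -7.2%, loss ≈ 2821 × 7.2/100 ≈ 203.
Year 1987: gap = -2.5 × (5.63 - 4.66) = -2.425%, loss ≈ 2821 × 2.425/100 ≈ 68.
Year 1988: gap = -2.5 × (8.93 - 4.66) = -10.675%, loss ≈ 2821 × 10.675/100 ≈ 301.
Year 1989: gap = -2.5 × (5.65 - 4.66) = -2.475%, loss ≈ 2821 × 2.475/100 ≈ 70.
Year 1990: gap = -2.5 × (5.87 - 4.66) = -3.025%, loss ≈ 2821 × 3.025/100 ≈ 85.
Total lost output = 203 + 68 + 301 + 70 + 85 = 727 billion.

$727 billion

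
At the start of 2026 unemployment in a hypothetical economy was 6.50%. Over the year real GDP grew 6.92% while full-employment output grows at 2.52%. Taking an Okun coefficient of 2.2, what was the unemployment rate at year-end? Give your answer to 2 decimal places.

4.50%

Growth-rate Okun's law: g_Y = g_Y* - β × Δu, so Δu = (g_Y* - g_Y)/β.
Δu = (2.52 - 6.92)/2.2 = -4.4/2.2 = -2.00 percentage points.
Year-end unemployment = 6.5 - 2 = 4.50%.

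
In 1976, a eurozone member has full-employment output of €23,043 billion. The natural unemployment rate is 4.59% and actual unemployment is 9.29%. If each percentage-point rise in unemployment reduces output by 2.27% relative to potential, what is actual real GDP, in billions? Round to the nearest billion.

Unemployment gap = 9.29 - 4.59 = 4.7 points, so the output gap is -2.27 × 4.7 = -10.669%.
Actual GDP = 23043 × (1 - 10.669/100) = 23043 × 0.89331 ≈ 20585 billion.

€20,585 billion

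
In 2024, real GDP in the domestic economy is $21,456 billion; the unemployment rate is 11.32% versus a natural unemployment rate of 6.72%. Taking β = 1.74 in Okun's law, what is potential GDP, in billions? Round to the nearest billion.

$23,323 billion

Unemployment gap = 11.32 - 6.72 = 4.6 points, so output gap = -1.74 × 4.6 = -8.004%.
Since Y = Y* × (1 + gap/100), Y* = 21456/0.91996 ≈ 23323 billion.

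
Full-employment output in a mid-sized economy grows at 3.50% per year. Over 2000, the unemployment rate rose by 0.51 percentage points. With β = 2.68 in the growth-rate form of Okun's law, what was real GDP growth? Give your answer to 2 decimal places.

Growth-rate Okun's law: g_Y = g_Y* - β × Δu.
g_Y = 3.50 - 2.68 × (0.51) = 3.5 - 1.3668 = 2.1332%, i.e. 2.13% to 2 d.p.

2.13%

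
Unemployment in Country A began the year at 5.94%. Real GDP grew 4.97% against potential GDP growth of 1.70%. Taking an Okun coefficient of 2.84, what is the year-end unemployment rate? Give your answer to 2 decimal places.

4.79%

Growth-rate Okun's law: g_Y = g_Y* - β × Δu, so Δu = (g_Y* - g_Y)/β.
Δu = (1.7 - 4.97)/2.84 = -3.27/2.84 = -1.15 percentage points.
Year-end unemployment = 5.94 - 1.15 = 4.79%.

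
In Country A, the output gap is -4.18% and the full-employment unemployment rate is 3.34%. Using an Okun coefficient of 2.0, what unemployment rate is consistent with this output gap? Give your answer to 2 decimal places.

5.43%

From Okun's law, u - u* = -(output gap)/β = -(-4.18)/2.0 = 2.09 points.
So u = 3.34 + 2.09 = 5.43%.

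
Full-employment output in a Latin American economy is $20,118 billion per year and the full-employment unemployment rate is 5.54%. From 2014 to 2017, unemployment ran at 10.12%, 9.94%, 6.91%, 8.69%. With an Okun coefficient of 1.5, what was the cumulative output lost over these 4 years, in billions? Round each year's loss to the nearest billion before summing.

$4,074 billion

Year 2014: gap = -1.5 × (10.12 - 5.54) = -6.87%, loss ≈ 20118 × 6.87/100 ≈ 1382.
Year 2015: gap = -1.5 × (9.94 - 5.54) = -6.6%, loss ≈ 20118 × 6.6/100 ≈ 1328.
Year 2016: gap = -1.5 × (6.91 - 5.54) = -2.055%, loss ≈ 20118 × 2.055/100 ≈ 413.
Year 2017: gap = -1.5 × (8.69 - 5.54) = -4.725%, loss ≈ 20118 × 4.725/100 ≈ 951.
Total lost output = 1382 + 1328 + 413 + 951 = 4074 billion.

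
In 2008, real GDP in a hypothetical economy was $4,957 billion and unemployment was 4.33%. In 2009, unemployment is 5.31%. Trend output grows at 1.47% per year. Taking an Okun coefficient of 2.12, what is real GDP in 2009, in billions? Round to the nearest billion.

Δu = 5.31 - 4.33 = 0.98 points.
Okun's law (growth form): g_Y = g_Y* - β × Δu = 1.47 - 2.12 × (0.98) = 1.47 - 2.0776 = -0.6076%.
Real GDP in the next year = 4957 × (1 - 0.6076/100) = 4957 × 0.993924 ≈ 4927 billion.

$4,927 billion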